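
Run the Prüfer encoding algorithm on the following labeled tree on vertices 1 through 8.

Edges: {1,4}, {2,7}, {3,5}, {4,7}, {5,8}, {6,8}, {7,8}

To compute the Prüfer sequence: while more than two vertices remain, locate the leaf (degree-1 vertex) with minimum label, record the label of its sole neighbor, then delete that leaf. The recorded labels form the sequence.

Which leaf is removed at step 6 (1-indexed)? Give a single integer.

Step 1: current leaves = {1,2,3,6}. Remove leaf 1 (neighbor: 4).
Step 2: current leaves = {2,3,4,6}. Remove leaf 2 (neighbor: 7).
Step 3: current leaves = {3,4,6}. Remove leaf 3 (neighbor: 5).
Step 4: current leaves = {4,5,6}. Remove leaf 4 (neighbor: 7).
Step 5: current leaves = {5,6,7}. Remove leaf 5 (neighbor: 8).
Step 6: current leaves = {6,7}. Remove leaf 6 (neighbor: 8).

Answer: 6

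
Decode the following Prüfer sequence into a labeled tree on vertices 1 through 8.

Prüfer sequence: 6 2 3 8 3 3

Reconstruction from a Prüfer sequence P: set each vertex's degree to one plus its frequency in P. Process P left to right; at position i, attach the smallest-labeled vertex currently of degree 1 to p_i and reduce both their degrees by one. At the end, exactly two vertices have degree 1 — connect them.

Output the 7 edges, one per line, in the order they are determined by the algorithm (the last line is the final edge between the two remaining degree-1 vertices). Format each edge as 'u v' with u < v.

Initial degrees: {1:1, 2:2, 3:4, 4:1, 5:1, 6:2, 7:1, 8:2}
Step 1: smallest deg-1 vertex = 1, p_1 = 6. Add edge {1,6}. Now deg[1]=0, deg[6]=1.
Step 2: smallest deg-1 vertex = 4, p_2 = 2. Add edge {2,4}. Now deg[4]=0, deg[2]=1.
Step 3: smallest deg-1 vertex = 2, p_3 = 3. Add edge {2,3}. Now deg[2]=0, deg[3]=3.
Step 4: smallest deg-1 vertex = 5, p_4 = 8. Add edge {5,8}. Now deg[5]=0, deg[8]=1.
Step 5: smallest deg-1 vertex = 6, p_5 = 3. Add edge {3,6}. Now deg[6]=0, deg[3]=2.
Step 6: smallest deg-1 vertex = 7, p_6 = 3. Add edge {3,7}. Now deg[7]=0, deg[3]=1.
Final: two remaining deg-1 vertices are 3, 8. Add edge {3,8}.

Answer: 1 6
2 4
2 3
5 8
3 6
3 7
3 8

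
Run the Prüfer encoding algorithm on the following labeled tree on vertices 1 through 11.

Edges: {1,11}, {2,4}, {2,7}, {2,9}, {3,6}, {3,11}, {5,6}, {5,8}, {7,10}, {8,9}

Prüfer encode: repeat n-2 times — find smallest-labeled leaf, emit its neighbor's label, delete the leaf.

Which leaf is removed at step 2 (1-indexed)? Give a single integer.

Answer: 4

Derivation:
Step 1: current leaves = {1,4,10}. Remove leaf 1 (neighbor: 11).
Step 2: current leaves = {4,10,11}. Remove leaf 4 (neighbor: 2).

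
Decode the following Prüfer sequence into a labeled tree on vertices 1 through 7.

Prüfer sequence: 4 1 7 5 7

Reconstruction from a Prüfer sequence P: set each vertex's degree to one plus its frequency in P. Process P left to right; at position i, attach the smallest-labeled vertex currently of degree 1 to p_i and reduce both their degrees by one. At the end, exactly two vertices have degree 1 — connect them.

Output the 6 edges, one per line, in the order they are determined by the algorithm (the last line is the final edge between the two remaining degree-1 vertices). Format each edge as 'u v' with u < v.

Initial degrees: {1:2, 2:1, 3:1, 4:2, 5:2, 6:1, 7:3}
Step 1: smallest deg-1 vertex = 2, p_1 = 4. Add edge {2,4}. Now deg[2]=0, deg[4]=1.
Step 2: smallest deg-1 vertex = 3, p_2 = 1. Add edge {1,3}. Now deg[3]=0, deg[1]=1.
Step 3: smallest deg-1 vertex = 1, p_3 = 7. Add edge {1,7}. Now deg[1]=0, deg[7]=2.
Step 4: smallest deg-1 vertex = 4, p_4 = 5. Add edge {4,5}. Now deg[4]=0, deg[5]=1.
Step 5: smallest deg-1 vertex = 5, p_5 = 7. Add edge {5,7}. Now deg[5]=0, deg[7]=1.
Final: two remaining deg-1 vertices are 6, 7. Add edge {6,7}.

Answer: 2 4
1 3
1 7
4 5
5 7
6 7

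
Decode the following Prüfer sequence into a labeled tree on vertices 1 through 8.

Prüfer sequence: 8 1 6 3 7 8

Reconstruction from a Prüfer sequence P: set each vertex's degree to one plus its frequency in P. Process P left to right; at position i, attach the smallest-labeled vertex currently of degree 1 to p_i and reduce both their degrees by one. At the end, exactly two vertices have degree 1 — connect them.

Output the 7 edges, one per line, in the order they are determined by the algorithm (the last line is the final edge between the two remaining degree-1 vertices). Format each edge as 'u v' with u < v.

Answer: 2 8
1 4
1 6
3 5
3 7
6 8
7 8

Derivation:
Initial degrees: {1:2, 2:1, 3:2, 4:1, 5:1, 6:2, 7:2, 8:3}
Step 1: smallest deg-1 vertex = 2, p_1 = 8. Add edge {2,8}. Now deg[2]=0, deg[8]=2.
Step 2: smallest deg-1 vertex = 4, p_2 = 1. Add edge {1,4}. Now deg[4]=0, deg[1]=1.
Step 3: smallest deg-1 vertex = 1, p_3 = 6. Add edge {1,6}. Now deg[1]=0, deg[6]=1.
Step 4: smallest deg-1 vertex = 5, p_4 = 3. Add edge {3,5}. Now deg[5]=0, deg[3]=1.
Step 5: smallest deg-1 vertex = 3, p_5 = 7. Add edge {3,7}. Now deg[3]=0, deg[7]=1.
Step 6: smallest deg-1 vertex = 6, p_6 = 8. Add edge {6,8}. Now deg[6]=0, deg[8]=1.
Final: two remaining deg-1 vertices are 7, 8. Add edge {7,8}.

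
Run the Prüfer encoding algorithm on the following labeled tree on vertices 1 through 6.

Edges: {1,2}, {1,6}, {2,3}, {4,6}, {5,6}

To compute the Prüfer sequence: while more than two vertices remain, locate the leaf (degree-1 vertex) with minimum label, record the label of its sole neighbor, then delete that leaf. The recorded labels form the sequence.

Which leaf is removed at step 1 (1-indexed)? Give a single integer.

Step 1: current leaves = {3,4,5}. Remove leaf 3 (neighbor: 2).

Answer: 3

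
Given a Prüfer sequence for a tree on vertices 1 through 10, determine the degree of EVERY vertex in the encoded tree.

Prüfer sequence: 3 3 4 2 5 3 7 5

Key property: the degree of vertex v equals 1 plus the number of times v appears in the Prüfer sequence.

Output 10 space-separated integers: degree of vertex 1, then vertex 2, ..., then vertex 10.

Answer: 1 2 4 2 3 1 2 1 1 1

Derivation:
p_1 = 3: count[3] becomes 1
p_2 = 3: count[3] becomes 2
p_3 = 4: count[4] becomes 1
p_4 = 2: count[2] becomes 1
p_5 = 5: count[5] becomes 1
p_6 = 3: count[3] becomes 3
p_7 = 7: count[7] becomes 1
p_8 = 5: count[5] becomes 2
Degrees (1 + count): deg[1]=1+0=1, deg[2]=1+1=2, deg[3]=1+3=4, deg[4]=1+1=2, deg[5]=1+2=3, deg[6]=1+0=1, deg[7]=1+1=2, deg[8]=1+0=1, deg[9]=1+0=1, deg[10]=1+0=1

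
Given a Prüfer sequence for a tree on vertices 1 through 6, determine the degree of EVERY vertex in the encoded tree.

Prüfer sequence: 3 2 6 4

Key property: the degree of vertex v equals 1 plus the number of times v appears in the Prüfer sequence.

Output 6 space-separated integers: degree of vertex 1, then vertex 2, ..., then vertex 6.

p_1 = 3: count[3] becomes 1
p_2 = 2: count[2] becomes 1
p_3 = 6: count[6] becomes 1
p_4 = 4: count[4] becomes 1
Degrees (1 + count): deg[1]=1+0=1, deg[2]=1+1=2, deg[3]=1+1=2, deg[4]=1+1=2, deg[5]=1+0=1, deg[6]=1+1=2

Answer: 1 2 2 2 1 2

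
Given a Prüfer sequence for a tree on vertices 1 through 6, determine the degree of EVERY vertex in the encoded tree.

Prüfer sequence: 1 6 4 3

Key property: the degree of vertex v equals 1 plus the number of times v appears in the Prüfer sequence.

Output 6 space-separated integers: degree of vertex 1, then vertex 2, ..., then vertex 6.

Answer: 2 1 2 2 1 2

Derivation:
p_1 = 1: count[1] becomes 1
p_2 = 6: count[6] becomes 1
p_3 = 4: count[4] becomes 1
p_4 = 3: count[3] becomes 1
Degrees (1 + count): deg[1]=1+1=2, deg[2]=1+0=1, deg[3]=1+1=2, deg[4]=1+1=2, deg[5]=1+0=1, deg[6]=1+1=2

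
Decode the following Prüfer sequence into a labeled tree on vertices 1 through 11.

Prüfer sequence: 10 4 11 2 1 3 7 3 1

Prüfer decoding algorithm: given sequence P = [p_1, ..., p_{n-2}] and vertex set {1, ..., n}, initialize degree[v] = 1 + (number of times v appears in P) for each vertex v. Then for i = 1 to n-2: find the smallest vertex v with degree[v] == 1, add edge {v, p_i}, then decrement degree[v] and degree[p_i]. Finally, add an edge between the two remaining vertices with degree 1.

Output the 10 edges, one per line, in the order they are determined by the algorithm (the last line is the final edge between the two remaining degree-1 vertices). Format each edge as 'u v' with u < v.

Answer: 5 10
4 6
4 11
2 8
1 2
3 9
7 10
3 7
1 3
1 11

Derivation:
Initial degrees: {1:3, 2:2, 3:3, 4:2, 5:1, 6:1, 7:2, 8:1, 9:1, 10:2, 11:2}
Step 1: smallest deg-1 vertex = 5, p_1 = 10. Add edge {5,10}. Now deg[5]=0, deg[10]=1.
Step 2: smallest deg-1 vertex = 6, p_2 = 4. Add edge {4,6}. Now deg[6]=0, deg[4]=1.
Step 3: smallest deg-1 vertex = 4, p_3 = 11. Add edge {4,11}. Now deg[4]=0, deg[11]=1.
Step 4: smallest deg-1 vertex = 8, p_4 = 2. Add edge {2,8}. Now deg[8]=0, deg[2]=1.
Step 5: smallest deg-1 vertex = 2, p_5 = 1. Add edge {1,2}. Now deg[2]=0, deg[1]=2.
Step 6: smallest deg-1 vertex = 9, p_6 = 3. Add edge {3,9}. Now deg[9]=0, deg[3]=2.
Step 7: smallest deg-1 vertex = 10, p_7 = 7. Add edge {7,10}. Now deg[10]=0, deg[7]=1.
Step 8: smallest deg-1 vertex = 7, p_8 = 3. Add edge {3,7}. Now deg[7]=0, deg[3]=1.
Step 9: smallest deg-1 vertex = 3, p_9 = 1. Add edge {1,3}. Now deg[3]=0, deg[1]=1.
Final: two remaining deg-1 vertices are 1, 11. Add edge {1,11}.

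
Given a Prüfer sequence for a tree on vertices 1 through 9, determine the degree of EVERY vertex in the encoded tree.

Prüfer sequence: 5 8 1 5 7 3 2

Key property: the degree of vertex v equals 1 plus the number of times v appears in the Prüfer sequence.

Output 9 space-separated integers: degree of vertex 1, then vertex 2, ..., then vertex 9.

Answer: 2 2 2 1 3 1 2 2 1

Derivation:
p_1 = 5: count[5] becomes 1
p_2 = 8: count[8] becomes 1
p_3 = 1: count[1] becomes 1
p_4 = 5: count[5] becomes 2
p_5 = 7: count[7] becomes 1
p_6 = 3: count[3] becomes 1
p_7 = 2: count[2] becomes 1
Degrees (1 + count): deg[1]=1+1=2, deg[2]=1+1=2, deg[3]=1+1=2, deg[4]=1+0=1, deg[5]=1+2=3, deg[6]=1+0=1, deg[7]=1+1=2, deg[8]=1+1=2, deg[9]=1+0=1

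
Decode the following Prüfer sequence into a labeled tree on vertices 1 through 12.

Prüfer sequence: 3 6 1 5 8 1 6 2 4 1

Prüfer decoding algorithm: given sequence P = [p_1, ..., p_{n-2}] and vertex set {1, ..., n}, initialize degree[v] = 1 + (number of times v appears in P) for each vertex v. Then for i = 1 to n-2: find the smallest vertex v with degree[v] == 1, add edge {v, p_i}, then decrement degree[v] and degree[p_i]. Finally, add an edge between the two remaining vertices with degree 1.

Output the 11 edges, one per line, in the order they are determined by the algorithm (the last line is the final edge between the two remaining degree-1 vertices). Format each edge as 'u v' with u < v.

Answer: 3 7
3 6
1 9
5 10
5 8
1 8
6 11
2 6
2 4
1 4
1 12

Derivation:
Initial degrees: {1:4, 2:2, 3:2, 4:2, 5:2, 6:3, 7:1, 8:2, 9:1, 10:1, 11:1, 12:1}
Step 1: smallest deg-1 vertex = 7, p_1 = 3. Add edge {3,7}. Now deg[7]=0, deg[3]=1.
Step 2: smallest deg-1 vertex = 3, p_2 = 6. Add edge {3,6}. Now deg[3]=0, deg[6]=2.
Step 3: smallest deg-1 vertex = 9, p_3 = 1. Add edge {1,9}. Now deg[9]=0, deg[1]=3.
Step 4: smallest deg-1 vertex = 10, p_4 = 5. Add edge {5,10}. Now deg[10]=0, deg[5]=1.
Step 5: smallest deg-1 vertex = 5, p_5 = 8. Add edge {5,8}. Now deg[5]=0, deg[8]=1.
Step 6: smallest deg-1 vertex = 8, p_6 = 1. Add edge {1,8}. Now deg[8]=0, deg[1]=2.
Step 7: smallest deg-1 vertex = 11, p_7 = 6. Add edge {6,11}. Now deg[11]=0, deg[6]=1.
Step 8: smallest deg-1 vertex = 6, p_8 = 2. Add edge {2,6}. Now deg[6]=0, deg[2]=1.
Step 9: smallest deg-1 vertex = 2, p_9 = 4. Add edge {2,4}. Now deg[2]=0, deg[4]=1.
Step 10: smallest deg-1 vertex = 4, p_10 = 1. Add edge {1,4}. Now deg[4]=0, deg[1]=1.
Final: two remaining deg-1 vertices are 1, 12. Add edge {1,12}.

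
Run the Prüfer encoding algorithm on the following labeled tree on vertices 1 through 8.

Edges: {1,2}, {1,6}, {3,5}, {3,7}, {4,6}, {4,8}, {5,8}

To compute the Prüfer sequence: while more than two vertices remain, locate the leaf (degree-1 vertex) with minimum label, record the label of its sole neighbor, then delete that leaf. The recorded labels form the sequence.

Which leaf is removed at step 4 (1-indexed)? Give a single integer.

Step 1: current leaves = {2,7}. Remove leaf 2 (neighbor: 1).
Step 2: current leaves = {1,7}. Remove leaf 1 (neighbor: 6).
Step 3: current leaves = {6,7}. Remove leaf 6 (neighbor: 4).
Step 4: current leaves = {4,7}. Remove leaf 4 (neighbor: 8).

Answer: 4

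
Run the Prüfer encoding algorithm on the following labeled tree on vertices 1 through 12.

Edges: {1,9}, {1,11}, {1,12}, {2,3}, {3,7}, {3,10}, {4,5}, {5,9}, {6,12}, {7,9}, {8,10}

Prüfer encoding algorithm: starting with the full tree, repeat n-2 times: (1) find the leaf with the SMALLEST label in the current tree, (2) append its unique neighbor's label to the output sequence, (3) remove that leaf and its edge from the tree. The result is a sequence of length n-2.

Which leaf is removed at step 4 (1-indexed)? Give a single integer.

Step 1: current leaves = {2,4,6,8,11}. Remove leaf 2 (neighbor: 3).
Step 2: current leaves = {4,6,8,11}. Remove leaf 4 (neighbor: 5).
Step 3: current leaves = {5,6,8,11}. Remove leaf 5 (neighbor: 9).
Step 4: current leaves = {6,8,11}. Remove leaf 6 (neighbor: 12).

Answer: 6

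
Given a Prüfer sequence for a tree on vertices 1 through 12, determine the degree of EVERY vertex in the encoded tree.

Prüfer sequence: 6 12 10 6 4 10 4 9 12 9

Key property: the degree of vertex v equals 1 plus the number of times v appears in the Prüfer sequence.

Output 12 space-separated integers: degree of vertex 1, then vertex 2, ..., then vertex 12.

p_1 = 6: count[6] becomes 1
p_2 = 12: count[12] becomes 1
p_3 = 10: count[10] becomes 1
p_4 = 6: count[6] becomes 2
p_5 = 4: count[4] becomes 1
p_6 = 10: count[10] becomes 2
p_7 = 4: count[4] becomes 2
p_8 = 9: count[9] becomes 1
p_9 = 12: count[12] becomes 2
p_10 = 9: count[9] becomes 2
Degrees (1 + count): deg[1]=1+0=1, deg[2]=1+0=1, deg[3]=1+0=1, deg[4]=1+2=3, deg[5]=1+0=1, deg[6]=1+2=3, deg[7]=1+0=1, deg[8]=1+0=1, deg[9]=1+2=3, deg[10]=1+2=3, deg[11]=1+0=1, deg[12]=1+2=3

Answer: 1 1 1 3 1 3 1 1 3 3 1 3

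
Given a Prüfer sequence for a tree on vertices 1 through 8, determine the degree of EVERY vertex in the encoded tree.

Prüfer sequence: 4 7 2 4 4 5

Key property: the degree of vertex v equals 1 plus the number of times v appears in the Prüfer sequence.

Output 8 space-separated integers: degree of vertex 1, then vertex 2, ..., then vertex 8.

p_1 = 4: count[4] becomes 1
p_2 = 7: count[7] becomes 1
p_3 = 2: count[2] becomes 1
p_4 = 4: count[4] becomes 2
p_5 = 4: count[4] becomes 3
p_6 = 5: count[5] becomes 1
Degrees (1 + count): deg[1]=1+0=1, deg[2]=1+1=2, deg[3]=1+0=1, deg[4]=1+3=4, deg[5]=1+1=2, deg[6]=1+0=1, deg[7]=1+1=2, deg[8]=1+0=1

Answer: 1 2 1 4 2 1 2 1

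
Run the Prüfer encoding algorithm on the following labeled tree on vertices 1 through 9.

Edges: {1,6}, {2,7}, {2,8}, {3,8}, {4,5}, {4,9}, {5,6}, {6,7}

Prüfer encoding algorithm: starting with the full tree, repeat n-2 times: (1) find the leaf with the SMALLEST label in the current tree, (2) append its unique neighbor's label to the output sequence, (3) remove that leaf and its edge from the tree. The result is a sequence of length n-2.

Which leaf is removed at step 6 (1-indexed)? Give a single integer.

Answer: 6

Derivation:
Step 1: current leaves = {1,3,9}. Remove leaf 1 (neighbor: 6).
Step 2: current leaves = {3,9}. Remove leaf 3 (neighbor: 8).
Step 3: current leaves = {8,9}. Remove leaf 8 (neighbor: 2).
Step 4: current leaves = {2,9}. Remove leaf 2 (neighbor: 7).
Step 5: current leaves = {7,9}. Remove leaf 7 (neighbor: 6).
Step 6: current leaves = {6,9}. Remove leaf 6 (neighbor: 5).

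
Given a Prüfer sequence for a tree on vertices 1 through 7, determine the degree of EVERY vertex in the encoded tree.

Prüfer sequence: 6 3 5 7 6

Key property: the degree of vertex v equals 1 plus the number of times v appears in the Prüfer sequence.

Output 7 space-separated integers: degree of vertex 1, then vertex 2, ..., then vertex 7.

Answer: 1 1 2 1 2 3 2

Derivation:
p_1 = 6: count[6] becomes 1
p_2 = 3: count[3] becomes 1
p_3 = 5: count[5] becomes 1
p_4 = 7: count[7] becomes 1
p_5 = 6: count[6] becomes 2
Degrees (1 + count): deg[1]=1+0=1, deg[2]=1+0=1, deg[3]=1+1=2, deg[4]=1+0=1, deg[5]=1+1=2, deg[6]=1+2=3, deg[7]=1+1=2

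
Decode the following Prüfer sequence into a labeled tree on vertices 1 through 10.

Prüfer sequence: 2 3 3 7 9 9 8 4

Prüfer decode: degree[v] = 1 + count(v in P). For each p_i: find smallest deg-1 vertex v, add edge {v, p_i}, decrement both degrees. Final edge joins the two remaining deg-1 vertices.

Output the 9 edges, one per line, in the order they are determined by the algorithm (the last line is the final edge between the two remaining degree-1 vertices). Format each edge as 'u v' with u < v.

Answer: 1 2
2 3
3 5
3 7
6 9
7 9
8 9
4 8
4 10

Derivation:
Initial degrees: {1:1, 2:2, 3:3, 4:2, 5:1, 6:1, 7:2, 8:2, 9:3, 10:1}
Step 1: smallest deg-1 vertex = 1, p_1 = 2. Add edge {1,2}. Now deg[1]=0, deg[2]=1.
Step 2: smallest deg-1 vertex = 2, p_2 = 3. Add edge {2,3}. Now deg[2]=0, deg[3]=2.
Step 3: smallest deg-1 vertex = 5, p_3 = 3. Add edge {3,5}. Now deg[5]=0, deg[3]=1.
Step 4: smallest deg-1 vertex = 3, p_4 = 7. Add edge {3,7}. Now deg[3]=0, deg[7]=1.
Step 5: smallest deg-1 vertex = 6, p_5 = 9. Add edge {6,9}. Now deg[6]=0, deg[9]=2.
Step 6: smallest deg-1 vertex = 7, p_6 = 9. Add edge {7,9}. Now deg[7]=0, deg[9]=1.
Step 7: smallest deg-1 vertex = 9, p_7 = 8. Add edge {8,9}. Now deg[9]=0, deg[8]=1.
Step 8: smallest deg-1 vertex = 8, p_8 = 4. Add edge {4,8}. Now deg[8]=0, deg[4]=1.
Final: two remaining deg-1 vertices are 4, 10. Add edge {4,10}.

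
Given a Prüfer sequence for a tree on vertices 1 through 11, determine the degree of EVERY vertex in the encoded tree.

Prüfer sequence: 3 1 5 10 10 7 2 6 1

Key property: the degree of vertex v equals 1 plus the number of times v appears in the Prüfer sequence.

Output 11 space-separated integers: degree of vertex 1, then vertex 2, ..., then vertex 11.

p_1 = 3: count[3] becomes 1
p_2 = 1: count[1] becomes 1
p_3 = 5: count[5] becomes 1
p_4 = 10: count[10] becomes 1
p_5 = 10: count[10] becomes 2
p_6 = 7: count[7] becomes 1
p_7 = 2: count[2] becomes 1
p_8 = 6: count[6] becomes 1
p_9 = 1: count[1] becomes 2
Degrees (1 + count): deg[1]=1+2=3, deg[2]=1+1=2, deg[3]=1+1=2, deg[4]=1+0=1, deg[5]=1+1=2, deg[6]=1+1=2, deg[7]=1+1=2, deg[8]=1+0=1, deg[9]=1+0=1, deg[10]=1+2=3, deg[11]=1+0=1

Answer: 3 2 2 1 2 2 2 1 1 3 1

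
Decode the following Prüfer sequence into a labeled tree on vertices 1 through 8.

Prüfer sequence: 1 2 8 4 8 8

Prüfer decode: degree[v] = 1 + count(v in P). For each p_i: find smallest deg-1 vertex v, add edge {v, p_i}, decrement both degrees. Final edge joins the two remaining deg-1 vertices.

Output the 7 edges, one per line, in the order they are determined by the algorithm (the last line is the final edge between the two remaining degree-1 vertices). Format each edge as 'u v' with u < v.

Answer: 1 3
1 2
2 8
4 5
4 8
6 8
7 8

Derivation:
Initial degrees: {1:2, 2:2, 3:1, 4:2, 5:1, 6:1, 7:1, 8:4}
Step 1: smallest deg-1 vertex = 3, p_1 = 1. Add edge {1,3}. Now deg[3]=0, deg[1]=1.
Step 2: smallest deg-1 vertex = 1, p_2 = 2. Add edge {1,2}. Now deg[1]=0, deg[2]=1.
Step 3: smallest deg-1 vertex = 2, p_3 = 8. Add edge {2,8}. Now deg[2]=0, deg[8]=3.
Step 4: smallest deg-1 vertex = 5, p_4 = 4. Add edge {4,5}. Now deg[5]=0, deg[4]=1.
Step 5: smallest deg-1 vertex = 4, p_5 = 8. Add edge {4,8}. Now deg[4]=0, deg[8]=2.
Step 6: smallest deg-1 vertex = 6, p_6 = 8. Add edge {6,8}. Now deg[6]=0, deg[8]=1.
Final: two remaining deg-1 vertices are 7, 8. Add edge {7,8}.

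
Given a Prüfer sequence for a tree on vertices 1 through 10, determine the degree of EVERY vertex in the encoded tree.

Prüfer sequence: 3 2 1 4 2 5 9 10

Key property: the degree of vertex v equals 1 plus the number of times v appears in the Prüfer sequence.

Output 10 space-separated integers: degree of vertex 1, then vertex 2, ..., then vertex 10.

p_1 = 3: count[3] becomes 1
p_2 = 2: count[2] becomes 1
p_3 = 1: count[1] becomes 1
p_4 = 4: count[4] becomes 1
p_5 = 2: count[2] becomes 2
p_6 = 5: count[5] becomes 1
p_7 = 9: count[9] becomes 1
p_8 = 10: count[10] becomes 1
Degrees (1 + count): deg[1]=1+1=2, deg[2]=1+2=3, deg[3]=1+1=2, deg[4]=1+1=2, deg[5]=1+1=2, deg[6]=1+0=1, deg[7]=1+0=1, deg[8]=1+0=1, deg[9]=1+1=2, deg[10]=1+1=2

Answer: 2 3 2 2 2 1 1 1 2 2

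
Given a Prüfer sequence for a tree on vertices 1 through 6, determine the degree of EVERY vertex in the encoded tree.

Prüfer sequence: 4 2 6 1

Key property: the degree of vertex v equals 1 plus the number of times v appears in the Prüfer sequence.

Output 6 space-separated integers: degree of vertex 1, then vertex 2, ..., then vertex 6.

p_1 = 4: count[4] becomes 1
p_2 = 2: count[2] becomes 1
p_3 = 6: count[6] becomes 1
p_4 = 1: count[1] becomes 1
Degrees (1 + count): deg[1]=1+1=2, deg[2]=1+1=2, deg[3]=1+0=1, deg[4]=1+1=2, deg[5]=1+0=1, deg[6]=1+1=2

Answer: 2 2 1 2 1 2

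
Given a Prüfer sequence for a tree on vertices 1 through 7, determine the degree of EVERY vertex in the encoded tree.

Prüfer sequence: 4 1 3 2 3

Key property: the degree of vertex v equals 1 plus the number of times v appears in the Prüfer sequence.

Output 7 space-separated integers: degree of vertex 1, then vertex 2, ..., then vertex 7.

Answer: 2 2 3 2 1 1 1

Derivation:
p_1 = 4: count[4] becomes 1
p_2 = 1: count[1] becomes 1
p_3 = 3: count[3] becomes 1
p_4 = 2: count[2] becomes 1
p_5 = 3: count[3] becomes 2
Degrees (1 + count): deg[1]=1+1=2, deg[2]=1+1=2, deg[3]=1+2=3, deg[4]=1+1=2, deg[5]=1+0=1, deg[6]=1+0=1, deg[7]=1+0=1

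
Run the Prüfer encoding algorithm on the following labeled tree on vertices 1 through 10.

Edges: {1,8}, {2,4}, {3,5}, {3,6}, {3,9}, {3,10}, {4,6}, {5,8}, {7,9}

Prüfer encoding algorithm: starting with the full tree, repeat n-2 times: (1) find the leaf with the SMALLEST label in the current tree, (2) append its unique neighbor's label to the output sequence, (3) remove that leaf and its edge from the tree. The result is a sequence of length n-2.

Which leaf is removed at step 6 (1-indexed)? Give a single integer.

Answer: 8

Derivation:
Step 1: current leaves = {1,2,7,10}. Remove leaf 1 (neighbor: 8).
Step 2: current leaves = {2,7,8,10}. Remove leaf 2 (neighbor: 4).
Step 3: current leaves = {4,7,8,10}. Remove leaf 4 (neighbor: 6).
Step 4: current leaves = {6,7,8,10}. Remove leaf 6 (neighbor: 3).
Step 5: current leaves = {7,8,10}. Remove leaf 7 (neighbor: 9).
Step 6: current leaves = {8,9,10}. Remove leaf 8 (neighbor: 5).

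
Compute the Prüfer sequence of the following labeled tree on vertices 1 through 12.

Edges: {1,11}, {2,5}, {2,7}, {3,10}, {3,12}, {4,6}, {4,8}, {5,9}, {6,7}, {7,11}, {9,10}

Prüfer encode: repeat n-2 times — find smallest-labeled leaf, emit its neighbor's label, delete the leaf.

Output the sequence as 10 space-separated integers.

Step 1: leaves = {1,8,12}. Remove smallest leaf 1, emit neighbor 11.
Step 2: leaves = {8,11,12}. Remove smallest leaf 8, emit neighbor 4.
Step 3: leaves = {4,11,12}. Remove smallest leaf 4, emit neighbor 6.
Step 4: leaves = {6,11,12}. Remove smallest leaf 6, emit neighbor 7.
Step 5: leaves = {11,12}. Remove smallest leaf 11, emit neighbor 7.
Step 6: leaves = {7,12}. Remove smallest leaf 7, emit neighbor 2.
Step 7: leaves = {2,12}. Remove smallest leaf 2, emit neighbor 5.
Step 8: leaves = {5,12}. Remove smallest leaf 5, emit neighbor 9.
Step 9: leaves = {9,12}. Remove smallest leaf 9, emit neighbor 10.
Step 10: leaves = {10,12}. Remove smallest leaf 10, emit neighbor 3.
Done: 2 vertices remain (3, 12). Sequence = [11 4 6 7 7 2 5 9 10 3]

Answer: 11 4 6 7 7 2 5 9 10 3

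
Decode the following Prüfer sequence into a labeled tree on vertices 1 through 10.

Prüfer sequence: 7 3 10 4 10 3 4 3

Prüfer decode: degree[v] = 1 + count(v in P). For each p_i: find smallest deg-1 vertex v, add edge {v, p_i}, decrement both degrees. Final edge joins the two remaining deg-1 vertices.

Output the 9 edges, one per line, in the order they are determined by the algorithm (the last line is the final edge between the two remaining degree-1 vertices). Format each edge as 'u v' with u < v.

Answer: 1 7
2 3
5 10
4 6
7 10
3 8
4 9
3 4
3 10

Derivation:
Initial degrees: {1:1, 2:1, 3:4, 4:3, 5:1, 6:1, 7:2, 8:1, 9:1, 10:3}
Step 1: smallest deg-1 vertex = 1, p_1 = 7. Add edge {1,7}. Now deg[1]=0, deg[7]=1.
Step 2: smallest deg-1 vertex = 2, p_2 = 3. Add edge {2,3}. Now deg[2]=0, deg[3]=3.
Step 3: smallest deg-1 vertex = 5, p_3 = 10. Add edge {5,10}. Now deg[5]=0, deg[10]=2.
Step 4: smallest deg-1 vertex = 6, p_4 = 4. Add edge {4,6}. Now deg[6]=0, deg[4]=2.
Step 5: smallest deg-1 vertex = 7, p_5 = 10. Add edge {7,10}. Now deg[7]=0, deg[10]=1.
Step 6: smallest deg-1 vertex = 8, p_6 = 3. Add edge {3,8}. Now deg[8]=0, deg[3]=2.
Step 7: smallest deg-1 vertex = 9, p_7 = 4. Add edge {4,9}. Now deg[9]=0, deg[4]=1.
Step 8: smallest deg-1 vertex = 4, p_8 = 3. Add edge {3,4}. Now deg[4]=0, deg[3]=1.
Final: two remaining deg-1 vertices are 3, 10. Add edge {3,10}.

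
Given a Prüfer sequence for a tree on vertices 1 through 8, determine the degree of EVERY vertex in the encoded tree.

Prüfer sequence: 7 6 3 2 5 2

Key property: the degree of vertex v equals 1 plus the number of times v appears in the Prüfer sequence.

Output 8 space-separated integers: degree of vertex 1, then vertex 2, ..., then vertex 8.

Answer: 1 3 2 1 2 2 2 1

Derivation:
p_1 = 7: count[7] becomes 1
p_2 = 6: count[6] becomes 1
p_3 = 3: count[3] becomes 1
p_4 = 2: count[2] becomes 1
p_5 = 5: count[5] becomes 1
p_6 = 2: count[2] becomes 2
Degrees (1 + count): deg[1]=1+0=1, deg[2]=1+2=3, deg[3]=1+1=2, deg[4]=1+0=1, deg[5]=1+1=2, deg[6]=1+1=2, deg[7]=1+1=2, deg[8]=1+0=1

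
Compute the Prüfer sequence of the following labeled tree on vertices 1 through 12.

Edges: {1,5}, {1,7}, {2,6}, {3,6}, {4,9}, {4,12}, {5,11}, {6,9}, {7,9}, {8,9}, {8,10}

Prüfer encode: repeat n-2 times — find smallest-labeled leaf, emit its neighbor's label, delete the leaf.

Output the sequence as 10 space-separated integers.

Answer: 6 6 9 8 9 5 1 7 9 4

Derivation:
Step 1: leaves = {2,3,10,11,12}. Remove smallest leaf 2, emit neighbor 6.
Step 2: leaves = {3,10,11,12}. Remove smallest leaf 3, emit neighbor 6.
Step 3: leaves = {6,10,11,12}. Remove smallest leaf 6, emit neighbor 9.
Step 4: leaves = {10,11,12}. Remove smallest leaf 10, emit neighbor 8.
Step 5: leaves = {8,11,12}. Remove smallest leaf 8, emit neighbor 9.
Step 6: leaves = {11,12}. Remove smallest leaf 11, emit neighbor 5.
Step 7: leaves = {5,12}. Remove smallest leaf 5, emit neighbor 1.
Step 8: leaves = {1,12}. Remove smallest leaf 1, emit neighbor 7.
Step 9: leaves = {7,12}. Remove smallest leaf 7, emit neighbor 9.
Step 10: leaves = {9,12}. Remove smallest leaf 9, emit neighbor 4.
Done: 2 vertices remain (4, 12). Sequence = [6 6 9 8 9 5 1 7 9 4]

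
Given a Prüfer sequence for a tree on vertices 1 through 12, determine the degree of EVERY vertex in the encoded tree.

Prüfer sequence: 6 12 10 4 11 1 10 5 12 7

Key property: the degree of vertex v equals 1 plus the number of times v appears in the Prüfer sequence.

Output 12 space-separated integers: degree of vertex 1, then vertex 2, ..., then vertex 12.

Answer: 2 1 1 2 2 2 2 1 1 3 2 3

Derivation:
p_1 = 6: count[6] becomes 1
p_2 = 12: count[12] becomes 1
p_3 = 10: count[10] becomes 1
p_4 = 4: count[4] becomes 1
p_5 = 11: count[11] becomes 1
p_6 = 1: count[1] becomes 1
p_7 = 10: count[10] becomes 2
p_8 = 5: count[5] becomes 1
p_9 = 12: count[12] becomes 2
p_10 = 7: count[7] becomes 1
Degrees (1 + count): deg[1]=1+1=2, deg[2]=1+0=1, deg[3]=1+0=1, deg[4]=1+1=2, deg[5]=1+1=2, deg[6]=1+1=2, deg[7]=1+1=2, deg[8]=1+0=1, deg[9]=1+0=1, deg[10]=1+2=3, deg[11]=1+1=2, deg[12]=1+2=3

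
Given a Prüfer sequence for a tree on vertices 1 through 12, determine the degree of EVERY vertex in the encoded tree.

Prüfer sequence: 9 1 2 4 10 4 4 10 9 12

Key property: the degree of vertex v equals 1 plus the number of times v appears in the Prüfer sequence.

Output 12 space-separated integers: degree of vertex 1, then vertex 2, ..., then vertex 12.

Answer: 2 2 1 4 1 1 1 1 3 3 1 2

Derivation:
p_1 = 9: count[9] becomes 1
p_2 = 1: count[1] becomes 1
p_3 = 2: count[2] becomes 1
p_4 = 4: count[4] becomes 1
p_5 = 10: count[10] becomes 1
p_6 = 4: count[4] becomes 2
p_7 = 4: count[4] becomes 3
p_8 = 10: count[10] becomes 2
p_9 = 9: count[9] becomes 2
p_10 = 12: count[12] becomes 1
Degrees (1 + count): deg[1]=1+1=2, deg[2]=1+1=2, deg[3]=1+0=1, deg[4]=1+3=4, deg[5]=1+0=1, deg[6]=1+0=1, deg[7]=1+0=1, deg[8]=1+0=1, deg[9]=1+2=3, deg[10]=1+2=3, deg[11]=1+0=1, deg[12]=1+1=2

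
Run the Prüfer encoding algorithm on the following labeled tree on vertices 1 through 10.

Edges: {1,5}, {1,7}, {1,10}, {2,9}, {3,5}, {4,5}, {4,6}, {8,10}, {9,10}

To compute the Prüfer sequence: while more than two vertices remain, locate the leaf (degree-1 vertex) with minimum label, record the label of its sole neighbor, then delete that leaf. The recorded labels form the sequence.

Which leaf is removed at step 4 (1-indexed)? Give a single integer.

Answer: 4

Derivation:
Step 1: current leaves = {2,3,6,7,8}. Remove leaf 2 (neighbor: 9).
Step 2: current leaves = {3,6,7,8,9}. Remove leaf 3 (neighbor: 5).
Step 3: current leaves = {6,7,8,9}. Remove leaf 6 (neighbor: 4).
Step 4: current leaves = {4,7,8,9}. Remove leaf 4 (neighbor: 5).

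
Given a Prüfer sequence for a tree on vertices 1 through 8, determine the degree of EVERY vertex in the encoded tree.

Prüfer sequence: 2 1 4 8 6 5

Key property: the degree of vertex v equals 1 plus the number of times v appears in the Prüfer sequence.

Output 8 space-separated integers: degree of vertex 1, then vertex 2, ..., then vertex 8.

Answer: 2 2 1 2 2 2 1 2

Derivation:
p_1 = 2: count[2] becomes 1
p_2 = 1: count[1] becomes 1
p_3 = 4: count[4] becomes 1
p_4 = 8: count[8] becomes 1
p_5 = 6: count[6] becomes 1
p_6 = 5: count[5] becomes 1
Degrees (1 + count): deg[1]=1+1=2, deg[2]=1+1=2, deg[3]=1+0=1, deg[4]=1+1=2, deg[5]=1+1=2, deg[6]=1+1=2, deg[7]=1+0=1, deg[8]=1+1=2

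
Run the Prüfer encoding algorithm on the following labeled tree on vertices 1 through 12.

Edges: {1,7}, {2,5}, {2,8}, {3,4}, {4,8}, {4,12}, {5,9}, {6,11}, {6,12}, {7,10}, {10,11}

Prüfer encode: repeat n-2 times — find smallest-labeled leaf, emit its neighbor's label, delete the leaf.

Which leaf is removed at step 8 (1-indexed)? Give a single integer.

Step 1: current leaves = {1,3,9}. Remove leaf 1 (neighbor: 7).
Step 2: current leaves = {3,7,9}. Remove leaf 3 (neighbor: 4).
Step 3: current leaves = {7,9}. Remove leaf 7 (neighbor: 10).
Step 4: current leaves = {9,10}. Remove leaf 9 (neighbor: 5).
Step 5: current leaves = {5,10}. Remove leaf 5 (neighbor: 2).
Step 6: current leaves = {2,10}. Remove leaf 2 (neighbor: 8).
Step 7: current leaves = {8,10}. Remove leaf 8 (neighbor: 4).
Step 8: current leaves = {4,10}. Remove leaf 4 (neighbor: 12).

Answer: 4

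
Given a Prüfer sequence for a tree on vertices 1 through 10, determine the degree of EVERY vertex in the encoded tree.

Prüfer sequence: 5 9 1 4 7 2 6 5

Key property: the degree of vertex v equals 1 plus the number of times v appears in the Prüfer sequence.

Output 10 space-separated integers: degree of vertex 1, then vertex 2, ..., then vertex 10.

Answer: 2 2 1 2 3 2 2 1 2 1

Derivation:
p_1 = 5: count[5] becomes 1
p_2 = 9: count[9] becomes 1
p_3 = 1: count[1] becomes 1
p_4 = 4: count[4] becomes 1
p_5 = 7: count[7] becomes 1
p_6 = 2: count[2] becomes 1
p_7 = 6: count[6] becomes 1
p_8 = 5: count[5] becomes 2
Degrees (1 + count): deg[1]=1+1=2, deg[2]=1+1=2, deg[3]=1+0=1, deg[4]=1+1=2, deg[5]=1+2=3, deg[6]=1+1=2, deg[7]=1+1=2, deg[8]=1+0=1, deg[9]=1+1=2, deg[10]=1+0=1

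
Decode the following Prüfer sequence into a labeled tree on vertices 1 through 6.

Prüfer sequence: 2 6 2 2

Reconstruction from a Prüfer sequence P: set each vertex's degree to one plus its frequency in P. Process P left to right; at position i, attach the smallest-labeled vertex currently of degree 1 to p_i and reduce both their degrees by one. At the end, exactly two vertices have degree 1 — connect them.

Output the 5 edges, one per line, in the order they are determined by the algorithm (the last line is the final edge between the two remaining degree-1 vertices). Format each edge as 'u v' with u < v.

Initial degrees: {1:1, 2:4, 3:1, 4:1, 5:1, 6:2}
Step 1: smallest deg-1 vertex = 1, p_1 = 2. Add edge {1,2}. Now deg[1]=0, deg[2]=3.
Step 2: smallest deg-1 vertex = 3, p_2 = 6. Add edge {3,6}. Now deg[3]=0, deg[6]=1.
Step 3: smallest deg-1 vertex = 4, p_3 = 2. Add edge {2,4}. Now deg[4]=0, deg[2]=2.
Step 4: smallest deg-1 vertex = 5, p_4 = 2. Add edge {2,5}. Now deg[5]=0, deg[2]=1.
Final: two remaining deg-1 vertices are 2, 6. Add edge {2,6}.

Answer: 1 2
3 6
2 4
2 5
2 6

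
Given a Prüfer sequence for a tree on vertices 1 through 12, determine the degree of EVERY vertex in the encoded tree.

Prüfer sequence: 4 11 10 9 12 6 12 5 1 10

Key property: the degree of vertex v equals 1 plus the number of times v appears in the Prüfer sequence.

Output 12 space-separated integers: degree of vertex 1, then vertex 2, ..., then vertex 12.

Answer: 2 1 1 2 2 2 1 1 2 3 2 3

Derivation:
p_1 = 4: count[4] becomes 1
p_2 = 11: count[11] becomes 1
p_3 = 10: count[10] becomes 1
p_4 = 9: count[9] becomes 1
p_5 = 12: count[12] becomes 1
p_6 = 6: count[6] becomes 1
p_7 = 12: count[12] becomes 2
p_8 = 5: count[5] becomes 1
p_9 = 1: count[1] becomes 1
p_10 = 10: count[10] becomes 2
Degrees (1 + count): deg[1]=1+1=2, deg[2]=1+0=1, deg[3]=1+0=1, deg[4]=1+1=2, deg[5]=1+1=2, deg[6]=1+1=2, deg[7]=1+0=1, deg[8]=1+0=1, deg[9]=1+1=2, deg[10]=1+2=3, deg[11]=1+1=2, deg[12]=1+2=3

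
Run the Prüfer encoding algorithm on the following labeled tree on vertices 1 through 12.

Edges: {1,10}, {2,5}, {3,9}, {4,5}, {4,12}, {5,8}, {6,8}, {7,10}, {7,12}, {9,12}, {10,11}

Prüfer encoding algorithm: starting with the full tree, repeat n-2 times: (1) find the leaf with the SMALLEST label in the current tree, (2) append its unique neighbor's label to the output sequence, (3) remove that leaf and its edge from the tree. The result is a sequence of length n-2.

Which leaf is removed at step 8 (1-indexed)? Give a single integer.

Answer: 9

Derivation:
Step 1: current leaves = {1,2,3,6,11}. Remove leaf 1 (neighbor: 10).
Step 2: current leaves = {2,3,6,11}. Remove leaf 2 (neighbor: 5).
Step 3: current leaves = {3,6,11}. Remove leaf 3 (neighbor: 9).
Step 4: current leaves = {6,9,11}. Remove leaf 6 (neighbor: 8).
Step 5: current leaves = {8,9,11}. Remove leaf 8 (neighbor: 5).
Step 6: current leaves = {5,9,11}. Remove leaf 5 (neighbor: 4).
Step 7: current leaves = {4,9,11}. Remove leaf 4 (neighbor: 12).
Step 8: current leaves = {9,11}. Remove leaf 9 (neighbor: 12).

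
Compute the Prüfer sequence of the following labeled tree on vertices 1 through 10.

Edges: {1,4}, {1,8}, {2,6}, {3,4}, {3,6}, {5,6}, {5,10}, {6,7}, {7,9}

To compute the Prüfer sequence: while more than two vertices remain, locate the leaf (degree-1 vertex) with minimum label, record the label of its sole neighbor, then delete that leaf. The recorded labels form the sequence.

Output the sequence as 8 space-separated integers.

Answer: 6 1 4 3 6 7 6 5

Derivation:
Step 1: leaves = {2,8,9,10}. Remove smallest leaf 2, emit neighbor 6.
Step 2: leaves = {8,9,10}. Remove smallest leaf 8, emit neighbor 1.
Step 3: leaves = {1,9,10}. Remove smallest leaf 1, emit neighbor 4.
Step 4: leaves = {4,9,10}. Remove smallest leaf 4, emit neighbor 3.
Step 5: leaves = {3,9,10}. Remove smallest leaf 3, emit neighbor 6.
Step 6: leaves = {9,10}. Remove smallest leaf 9, emit neighbor 7.
Step 7: leaves = {7,10}. Remove smallest leaf 7, emit neighbor 6.
Step 8: leaves = {6,10}. Remove smallest leaf 6, emit neighbor 5.
Done: 2 vertices remain (5, 10). Sequence = [6 1 4 3 6 7 6 5]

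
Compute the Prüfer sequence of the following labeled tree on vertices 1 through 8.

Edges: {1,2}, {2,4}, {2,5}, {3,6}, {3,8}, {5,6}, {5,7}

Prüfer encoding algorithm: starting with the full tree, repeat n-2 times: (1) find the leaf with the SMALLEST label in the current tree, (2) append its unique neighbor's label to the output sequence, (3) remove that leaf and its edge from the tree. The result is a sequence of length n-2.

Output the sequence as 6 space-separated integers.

Answer: 2 2 5 5 6 3

Derivation:
Step 1: leaves = {1,4,7,8}. Remove smallest leaf 1, emit neighbor 2.
Step 2: leaves = {4,7,8}. Remove smallest leaf 4, emit neighbor 2.
Step 3: leaves = {2,7,8}. Remove smallest leaf 2, emit neighbor 5.
Step 4: leaves = {7,8}. Remove smallest leaf 7, emit neighbor 5.
Step 5: leaves = {5,8}. Remove smallest leaf 5, emit neighbor 6.
Step 6: leaves = {6,8}. Remove smallest leaf 6, emit neighbor 3.
Done: 2 vertices remain (3, 8). Sequence = [2 2 5 5 6 3]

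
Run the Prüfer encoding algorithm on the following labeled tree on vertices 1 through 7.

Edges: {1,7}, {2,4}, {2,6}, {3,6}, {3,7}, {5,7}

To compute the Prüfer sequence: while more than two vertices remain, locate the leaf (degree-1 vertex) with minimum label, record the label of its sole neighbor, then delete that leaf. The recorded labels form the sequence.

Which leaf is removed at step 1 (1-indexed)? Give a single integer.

Answer: 1

Derivation:
Step 1: current leaves = {1,4,5}. Remove leaf 1 (neighbor: 7).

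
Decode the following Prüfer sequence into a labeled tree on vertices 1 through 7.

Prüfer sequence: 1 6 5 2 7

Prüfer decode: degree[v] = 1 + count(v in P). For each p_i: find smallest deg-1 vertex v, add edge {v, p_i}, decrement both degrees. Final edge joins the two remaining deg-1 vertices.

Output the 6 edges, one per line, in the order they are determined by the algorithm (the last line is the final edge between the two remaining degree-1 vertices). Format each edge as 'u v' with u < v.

Initial degrees: {1:2, 2:2, 3:1, 4:1, 5:2, 6:2, 7:2}
Step 1: smallest deg-1 vertex = 3, p_1 = 1. Add edge {1,3}. Now deg[3]=0, deg[1]=1.
Step 2: smallest deg-1 vertex = 1, p_2 = 6. Add edge {1,6}. Now deg[1]=0, deg[6]=1.
Step 3: smallest deg-1 vertex = 4, p_3 = 5. Add edge {4,5}. Now deg[4]=0, deg[5]=1.
Step 4: smallest deg-1 vertex = 5, p_4 = 2. Add edge {2,5}. Now deg[5]=0, deg[2]=1.
Step 5: smallest deg-1 vertex = 2, p_5 = 7. Add edge {2,7}. Now deg[2]=0, deg[7]=1.
Final: two remaining deg-1 vertices are 6, 7. Add edge {6,7}.

Answer: 1 3
1 6
4 5
2 5
2 7
6 7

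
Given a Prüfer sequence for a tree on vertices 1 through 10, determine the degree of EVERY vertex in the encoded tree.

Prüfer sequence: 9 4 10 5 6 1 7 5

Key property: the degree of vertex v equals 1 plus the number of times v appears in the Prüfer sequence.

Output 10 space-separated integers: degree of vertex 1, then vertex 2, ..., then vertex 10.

p_1 = 9: count[9] becomes 1
p_2 = 4: count[4] becomes 1
p_3 = 10: count[10] becomes 1
p_4 = 5: count[5] becomes 1
p_5 = 6: count[6] becomes 1
p_6 = 1: count[1] becomes 1
p_7 = 7: count[7] becomes 1
p_8 = 5: count[5] becomes 2
Degrees (1 + count): deg[1]=1+1=2, deg[2]=1+0=1, deg[3]=1+0=1, deg[4]=1+1=2, deg[5]=1+2=3, deg[6]=1+1=2, deg[7]=1+1=2, deg[8]=1+0=1, deg[9]=1+1=2, deg[10]=1+1=2

Answer: 2 1 1 2 3 2 2 1 2 2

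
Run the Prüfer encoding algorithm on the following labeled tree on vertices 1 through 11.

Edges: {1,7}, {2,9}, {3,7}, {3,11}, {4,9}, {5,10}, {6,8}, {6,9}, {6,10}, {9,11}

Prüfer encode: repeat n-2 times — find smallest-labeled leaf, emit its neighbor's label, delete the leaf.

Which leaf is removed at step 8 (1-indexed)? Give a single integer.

Answer: 10

Derivation:
Step 1: current leaves = {1,2,4,5,8}. Remove leaf 1 (neighbor: 7).
Step 2: current leaves = {2,4,5,7,8}. Remove leaf 2 (neighbor: 9).
Step 3: current leaves = {4,5,7,8}. Remove leaf 4 (neighbor: 9).
Step 4: current leaves = {5,7,8}. Remove leaf 5 (neighbor: 10).
Step 5: current leaves = {7,8,10}. Remove leaf 7 (neighbor: 3).
Step 6: current leaves = {3,8,10}. Remove leaf 3 (neighbor: 11).
Step 7: current leaves = {8,10,11}. Remove leaf 8 (neighbor: 6).
Step 8: current leaves = {10,11}. Remove leaf 10 (neighbor: 6).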